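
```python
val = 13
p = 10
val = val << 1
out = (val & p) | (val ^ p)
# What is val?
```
Trace:
  val=13
  val=13, p=10
  val=26, p=10
  val=26, p=10, out=26

Final answer: 26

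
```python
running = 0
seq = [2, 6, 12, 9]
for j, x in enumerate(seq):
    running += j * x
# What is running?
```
Trace:
  running=0
  running=0, j=0, x=2
  running=6, j=1, x=6
  running=30, j=2, x=12
  running=57, j=3, x=9

Final answer: 57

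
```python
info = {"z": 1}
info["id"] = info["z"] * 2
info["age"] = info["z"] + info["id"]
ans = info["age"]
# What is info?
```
Trace:
  info={'z': 1}
  info={'z': 1, 'id': 2}
  info={'z': 1, 'id': 2, 'age': 3}
  info={'z': 1, 'id': 2, 'age': 3}, ans=3

Final answer: {'z': 1, 'id': 2, 'age': 3}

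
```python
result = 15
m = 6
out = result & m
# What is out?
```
Trace:
  result=15
  result=15, m=6
  result=15, m=6, out=6

Final answer: 6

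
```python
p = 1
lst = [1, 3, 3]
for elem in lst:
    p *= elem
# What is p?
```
Trace:
  p=1
  p=1, elem=1
  p=3, elem=3
  p=9, elem=3

Final answer: 9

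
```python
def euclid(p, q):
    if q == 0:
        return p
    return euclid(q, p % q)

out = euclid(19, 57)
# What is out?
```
Call trace:
euclid(p=19, q=57)
  euclid(p=57, q=19)
    euclid(p=19, q=0)
    -> return 19
  -> return 19
-> return 19

Final answer: 19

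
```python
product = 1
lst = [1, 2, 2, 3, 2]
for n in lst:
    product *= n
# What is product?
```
Trace:
  product=1
  product=1, n=1
  product=2, n=2
  product=4, n=2
  product=12, n=3
  product=24, n=2

Final answer: 24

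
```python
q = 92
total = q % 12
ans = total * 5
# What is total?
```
Trace:
  q=92
  q=92, total=8
  q=92, total=8, ans=40

Final answer: 8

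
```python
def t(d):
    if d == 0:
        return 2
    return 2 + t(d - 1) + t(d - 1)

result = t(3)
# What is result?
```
Call trace (a repeated sub-call is expanded the first time; later identical calls just restate its return value):
t(d=3)
  t(d=2)
    t(d=1)
      t(d=0)
      -> return 2
      t(d=0)
      -> return 2
    -> return 6
    t(d=1) -> return 6  (same call as traced above)
  -> return 14
  t(d=2) -> return 14  (same call as traced above)
-> return 30

Final answer: 30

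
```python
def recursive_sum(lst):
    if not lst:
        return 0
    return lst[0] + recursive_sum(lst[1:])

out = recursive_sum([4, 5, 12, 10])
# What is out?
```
Call trace:
recursive_sum(lst=[4, 5, 12, 10])
  recursive_sum(lst=[5, 12, 10])
    recursive_sum(lst=[12, 10])
      recursive_sum(lst=[10])
        recursive_sum(lst=[])
        -> return 0
      -> return 10
    -> return 22
  -> return 27
-> return 31

Final answer: 31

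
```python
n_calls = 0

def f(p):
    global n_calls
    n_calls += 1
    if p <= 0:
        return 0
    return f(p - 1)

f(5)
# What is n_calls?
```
Call trace:
f(p=5)
  f(p=4)
    f(p=3)
      f(p=2)
        f(p=1)
          f(p=0)
          -> return 0
        -> return 0
      -> return 0
    -> return 0
  -> return 0
-> return 0

n_calls is incremented once per call. f is entered once for each p = 5, 4, 3, 2, 1, 0 (the p <= 0 call returns without recursing), i.e. 5 + 1 calls.
n_calls = 6

Final answer: 6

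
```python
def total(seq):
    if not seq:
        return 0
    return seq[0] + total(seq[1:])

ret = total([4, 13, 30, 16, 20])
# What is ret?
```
Call trace:
total(seq=[4, 13, 30, 16, 20])
  total(seq=[13, 30, 16, 20])
    total(seq=[30, 16, 20])
      total(seq=[16, 20])
        total(seq=[20])
          total(seq=[])
          -> return 0
        -> return 20
      -> return 36
    -> return 66
  -> return 79
-> return 83

Final answer: 83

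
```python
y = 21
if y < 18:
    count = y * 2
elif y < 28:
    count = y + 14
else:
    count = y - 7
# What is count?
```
Trace:
  y=21
  y=21, count=35

Final answer: 35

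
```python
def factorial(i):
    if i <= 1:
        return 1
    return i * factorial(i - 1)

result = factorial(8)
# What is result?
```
Call trace:
factorial(i=8)
  factorial(i=7)
    factorial(i=6)
      factorial(i=5)
        factorial(i=4)
          factorial(i=3)
            factorial(i=2)
              factorial(i=1)
              -> return 1
            -> return 2
          -> return 6
        -> return 24
      -> return 120
    -> return 720
  -> return 5040
-> return 40320

Final answer: 40320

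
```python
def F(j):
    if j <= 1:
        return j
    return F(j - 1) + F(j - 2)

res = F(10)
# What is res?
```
Call trace (a repeated sub-call is expanded the first time; later identical calls just restate its return value):
F(j=10)
  F(j=9)
    F(j=8)
      F(j=7)
        F(j=6)
          F(j=5)
            F(j=4)
              F(j=3)
                F(j=2)
                  F(j=1)
                  -> return 1
                  F(j=0)
                  -> return 0
                -> return 1
                F(j=1)
                -> return 1
              -> return 2
              F(j=2) -> return 1  (same call as traced above)
            -> return 3
            F(j=3) -> return 2  (same call as traced above)
          -> return 5
          F(j=4) -> return 3  (same call as traced above)
        -> return 8
        F(j=5) -> return 5  (same call as traced above)
      -> return 13
      F(j=6) -> return 8  (same call as traced above)
    -> return 21
    F(j=7) -> return 13  (same call as traced above)
  -> return 34
  F(j=8) -> return 21  (same call as traced above)
-> return 55

Final answer: 55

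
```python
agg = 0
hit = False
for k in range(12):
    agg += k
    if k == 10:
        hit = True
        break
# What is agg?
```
Trace:
  agg=0
  agg=0, hit=False
  agg=0, hit=False, k=0
  agg=1, hit=False, k=1
  agg=3, hit=False, k=2
  agg=6, hit=False, k=3
  agg=10, hit=False, k=4
  agg=15, hit=False, k=5
  agg=21, hit=False, k=6
  agg=28, hit=False, k=7
  agg=36, hit=False, k=8
  agg=45, hit=False, k=9
  agg=55, hit=True, k=10

Final answer: 55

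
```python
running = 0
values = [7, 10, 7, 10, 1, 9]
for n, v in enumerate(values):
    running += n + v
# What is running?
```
Trace:
  running=0
  running=7, n=0, v=7
  running=18, n=1, v=10
  running=27, n=2, v=7
  running=40, n=3, v=10
  running=45, n=4, v=1
  running=59, n=5, v=9

Final answer: 59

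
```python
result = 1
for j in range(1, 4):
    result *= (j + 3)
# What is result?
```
Trace:
  result=1
  result=4, j=1
  result=20, j=2
  result=120, j=3

Final answer: 120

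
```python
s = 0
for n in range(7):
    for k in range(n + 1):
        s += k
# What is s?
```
Trace:
  s=0
  s=0, n=0, k=0
  s=0, n=1, k=0
  s=1, n=1, k=1
  s=1, n=2, k=0
  s=2, n=2, k=1
  s=4, n=2, k=2
  s=4, n=3, k=0
  s=5, n=3, k=1
  s=7, n=3, k=2
  s=10, n=3, k=3
  s=10, n=4, k=0
  s=11, n=4, k=1
  s=13, n=4, k=2
  s=16, n=4, k=3
  s=20, n=4, k=4
  s=20, n=5, k=0
  s=21, n=5, k=1
  s=23, n=5, k=2
  s=26, n=5, k=3
  s=30, n=5, k=4
  s=35, n=5, k=5
  s=35, n=6, k=0
  s=36, n=6, k=1
  s=38, n=6, k=2
  s=41, n=6, k=3
  s=45, n=6, k=4
  s=50, n=6, k=5
  s=56, n=6, k=6

Final answer: 56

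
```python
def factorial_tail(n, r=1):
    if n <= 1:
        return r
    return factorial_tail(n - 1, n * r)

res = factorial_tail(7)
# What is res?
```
Call trace:
factorial_tail(n=7, r=1)
  factorial_tail(n=6, r=7)
    factorial_tail(n=5, r=42)
      factorial_tail(n=4, r=210)
        factorial_tail(n=3, r=840)
          factorial_tail(n=2, r=2520)
            factorial_tail(n=1, r=5040)
            -> return 5040
          -> return 5040
        -> return 5040
      -> return 5040
    -> return 5040
  -> return 5040
-> return 5040

Final answer: 5040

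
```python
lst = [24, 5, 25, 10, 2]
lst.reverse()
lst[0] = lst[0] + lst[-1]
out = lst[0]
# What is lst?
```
Trace:
  lst=[24, 5, 25, 10, 2]
  lst=[2, 10, 25, 5, 24]
  lst=[26, 10, 25, 5, 24]
  lst=[26, 10, 25, 5, 24], out=26

Final answer: [26, 10, 25, 5, 24]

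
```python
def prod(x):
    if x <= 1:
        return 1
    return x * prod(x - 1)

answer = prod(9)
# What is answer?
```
Call trace:
prod(x=9)
  prod(x=8)
    prod(x=7)
      prod(x=6)
        prod(x=5)
          prod(x=4)
            prod(x=3)
              prod(x=2)
                prod(x=1)
                -> return 1
              -> return 2
            -> return 6
          -> return 24
        -> return 120
      -> return 720
    -> return 5040
  -> return 40320
-> return 362880

Final answer: 362880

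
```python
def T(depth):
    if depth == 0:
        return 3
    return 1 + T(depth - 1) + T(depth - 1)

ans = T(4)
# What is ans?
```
Call trace (a repeated sub-call is expanded the first time; later identical calls just restate its return value):
T(depth=4)
  T(depth=3)
    T(depth=2)
      T(depth=1)
        T(depth=0)
        -> return 3
        T(depth=0)
        -> return 3
      -> return 7
      T(depth=1) -> return 7  (same call as traced above)
    -> return 15
    T(depth=2) -> return 15  (same call as traced above)
  -> return 31
  T(depth=3) -> return 31  (same call as traced above)
-> return 63

Final answer: 63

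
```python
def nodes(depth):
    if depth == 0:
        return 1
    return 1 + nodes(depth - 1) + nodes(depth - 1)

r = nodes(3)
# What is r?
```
Call trace (a repeated sub-call is expanded the first time; later identical calls just restate its return value):
nodes(depth=3)
  nodes(depth=2)
    nodes(depth=1)
      nodes(depth=0)
      -> return 1
      nodes(depth=0)
      -> return 1
    -> return 3
    nodes(depth=1) -> return 3  (same call as traced above)
  -> return 7
  nodes(depth=2) -> return 7  (same call as traced above)
-> return 15

Final answer: 15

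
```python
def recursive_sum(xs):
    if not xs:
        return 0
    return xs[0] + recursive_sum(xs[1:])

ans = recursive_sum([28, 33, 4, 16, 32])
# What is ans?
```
Call trace:
recursive_sum(xs=[28, 33, 4, 16, 32])
  recursive_sum(xs=[33, 4, 16, 32])
    recursive_sum(xs=[4, 16, 32])
      recursive_sum(xs=[16, 32])
        recursive_sum(xs=[32])
          recursive_sum(xs=[])
          -> return 0
        -> return 32
      -> return 48
    -> return 52
  -> return 85
-> return 113

Final answer: 113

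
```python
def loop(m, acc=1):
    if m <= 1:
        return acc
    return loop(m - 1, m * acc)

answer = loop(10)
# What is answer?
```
Call trace:
loop(m=10, acc=1)
  loop(m=9, acc=10)
    loop(m=8, acc=90)
      loop(m=7, acc=720)
        loop(m=6, acc=5040)
          loop(m=5, acc=30240)
            loop(m=4, acc=151200)
              loop(m=3, acc=604800)
                loop(m=2, acc=1814400)
                  loop(m=1, acc=3628800)
                  -> return 3628800
                -> return 3628800
              -> return 3628800
            -> return 3628800
          -> return 3628800
        -> return 3628800
      -> return 3628800
    -> return 3628800
  -> return 3628800
-> return 3628800

Final answer: 3628800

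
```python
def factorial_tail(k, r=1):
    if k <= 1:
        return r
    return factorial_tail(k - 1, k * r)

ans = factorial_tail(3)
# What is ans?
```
Call trace:
factorial_tail(k=3, r=1)
  factorial_tail(k=2, r=3)
    factorial_tail(k=1, r=6)
    -> return 6
  -> return 6
-> return 6

Final answer: 6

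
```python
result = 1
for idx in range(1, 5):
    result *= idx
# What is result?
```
Trace:
  result=1
  result=1, idx=1
  result=2, idx=2
  result=6, idx=3
  result=24, idx=4

Final answer: 24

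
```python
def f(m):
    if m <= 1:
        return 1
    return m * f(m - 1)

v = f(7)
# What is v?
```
Call trace:
f(m=7)
  f(m=6)
    f(m=5)
      f(m=4)
        f(m=3)
          f(m=2)
            f(m=1)
            -> return 1
          -> return 2
        -> return 6
      -> return 24
    -> return 120
  -> return 720
-> return 5040

Final answer: 5040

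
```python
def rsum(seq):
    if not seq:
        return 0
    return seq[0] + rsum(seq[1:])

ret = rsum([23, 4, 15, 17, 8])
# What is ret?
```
Call trace:
rsum(seq=[23, 4, 15, 17, 8])
  rsum(seq=[4, 15, 17, 8])
    rsum(seq=[15, 17, 8])
      rsum(seq=[17, 8])
        rsum(seq=[8])
          rsum(seq=[])
          -> return 0
        -> return 8
      -> return 25
    -> return 40
  -> return 44
-> return 67

Final answer: 67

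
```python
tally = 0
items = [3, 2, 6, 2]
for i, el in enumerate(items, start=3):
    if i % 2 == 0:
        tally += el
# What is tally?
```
Trace:
  tally=0
  tally=0, i=3, el=3
  tally=2, i=4, el=2
  tally=2, i=5, el=6
  tally=4, i=6, el=2

Final answer: 4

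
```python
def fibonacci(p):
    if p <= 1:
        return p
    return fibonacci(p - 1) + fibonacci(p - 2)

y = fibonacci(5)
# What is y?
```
Call trace (a repeated sub-call is expanded the first time; later identical calls just restate its return value):
fibonacci(p=5)
  fibonacci(p=4)
    fibonacci(p=3)
      fibonacci(p=2)
        fibonacci(p=1)
        -> return 1
        fibonacci(p=0)
        -> return 0
      -> return 1
      fibonacci(p=1)
      -> return 1
    -> return 2
    fibonacci(p=2) -> return 1  (same call as traced above)
  -> return 3
  fibonacci(p=3) -> return 2  (same call as traced above)
-> return 5

Final answer: 5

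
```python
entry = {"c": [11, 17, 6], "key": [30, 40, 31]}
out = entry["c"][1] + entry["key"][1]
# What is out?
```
Trace:
  entry={'c': [11, 17, 6], 'key': [30, 40, 31]}
  entry={'c': [11, 17, 6], 'key': [30, 40, 31]}, out=57

Final answer: 57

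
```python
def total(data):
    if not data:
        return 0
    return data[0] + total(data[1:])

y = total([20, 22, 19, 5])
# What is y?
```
Call trace:
total(data=[20, 22, 19, 5])
  total(data=[22, 19, 5])
    total(data=[19, 5])
      total(data=[5])
        total(data=[])
        -> return 0
      -> return 5
    -> return 24
  -> return 46
-> return 66

Final answer: 66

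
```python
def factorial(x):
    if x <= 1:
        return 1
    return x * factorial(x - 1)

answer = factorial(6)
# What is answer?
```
Call trace:
factorial(x=6)
  factorial(x=5)
    factorial(x=4)
      factorial(x=3)
        factorial(x=2)
          factorial(x=1)
          -> return 1
        -> return 2
      -> return 6
    -> return 24
  -> return 120
-> return 720

Final answer: 720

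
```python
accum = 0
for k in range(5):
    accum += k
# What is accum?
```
Trace:
  accum=0
  accum=0, k=0
  accum=1, k=1
  accum=3, k=2
  accum=6, k=3
  accum=10, k=4

Final answer: 10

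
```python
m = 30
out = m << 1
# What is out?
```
Trace:
  m=30
  m=30, out=60

Final answer: 60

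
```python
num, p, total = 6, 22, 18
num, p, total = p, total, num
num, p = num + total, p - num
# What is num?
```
Trace:
  num=6, p=22, total=18
  num=22, p=18, total=6
  num=28, p=-4, total=6

Final answer: 28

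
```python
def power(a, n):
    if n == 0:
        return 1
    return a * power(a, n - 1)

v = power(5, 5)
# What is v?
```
Call trace:
power(a=5, n=5)
  power(a=5, n=4)
    power(a=5, n=3)
      power(a=5, n=2)
        power(a=5, n=1)
          power(a=5, n=0)
          -> return 1
        -> return 5
      -> return 25
    -> return 125
  -> return 625
-> return 3125

Final answer: 3125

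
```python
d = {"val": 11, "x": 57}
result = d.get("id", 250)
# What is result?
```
Trace:
  d={'val': 11, 'x': 57}
  d={'val': 11, 'x': 57}, result=250

Final answer: 250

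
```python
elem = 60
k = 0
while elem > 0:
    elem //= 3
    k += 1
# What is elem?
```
Trace:
  elem=60
  elem=60, k=0
  elem=20, k=1
  elem=6, k=2
  elem=2, k=3
  elem=0, k=4

Final answer: 0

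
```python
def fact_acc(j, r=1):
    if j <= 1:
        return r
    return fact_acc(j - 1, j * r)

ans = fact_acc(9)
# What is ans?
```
Call trace:
fact_acc(j=9, r=1)
  fact_acc(j=8, r=9)
    fact_acc(j=7, r=72)
      fact_acc(j=6, r=504)
        fact_acc(j=5, r=3024)
          fact_acc(j=4, r=15120)
            fact_acc(j=3, r=60480)
              fact_acc(j=2, r=181440)
                fact_acc(j=1, r=362880)
                -> return 362880
              -> return 362880
            -> return 362880
          -> return 362880
        -> return 362880
      -> return 362880
    -> return 362880
  -> return 362880
-> return 362880

Final answer: 362880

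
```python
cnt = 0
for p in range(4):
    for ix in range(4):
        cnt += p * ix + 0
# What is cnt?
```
Trace:
  cnt=0
  cnt=0, p=0, ix=0
  cnt=0, p=0, ix=1
  cnt=0, p=0, ix=2
  cnt=0, p=0, ix=3
  cnt=0, p=1, ix=0
  cnt=1, p=1, ix=1
  cnt=3, p=1, ix=2
  cnt=6, p=1, ix=3
  cnt=6, p=2, ix=0
  cnt=8, p=2, ix=1
  cnt=12, p=2, ix=2
  cnt=18, p=2, ix=3
  cnt=18, p=3, ix=0
  cnt=21, p=3, ix=1
  cnt=27, p=3, ix=2
  cnt=36, p=3, ix=3

Final answer: 36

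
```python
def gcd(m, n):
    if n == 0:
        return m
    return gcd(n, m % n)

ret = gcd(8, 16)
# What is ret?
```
Call trace:
gcd(m=8, n=16)
  gcd(m=16, n=8)
    gcd(m=8, n=0)
    -> return 8
  -> return 8
-> return 8

Final answer: 8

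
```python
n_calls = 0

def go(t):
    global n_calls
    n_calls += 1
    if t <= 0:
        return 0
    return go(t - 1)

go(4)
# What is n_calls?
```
Call trace:
go(t=4)
  go(t=3)
    go(t=2)
      go(t=1)
        go(t=0)
        -> return 0
      -> return 0
    -> return 0
  -> return 0
-> return 0

n_calls is incremented once per call. go is entered once for each t = 4, 3, 2, 1, 0 (the t <= 0 call returns without recursing), i.e. 4 + 1 calls.
n_calls = 5

Final answer: 5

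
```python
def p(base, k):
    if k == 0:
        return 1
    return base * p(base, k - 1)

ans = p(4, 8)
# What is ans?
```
Call trace:
p(base=4, k=8)
  p(base=4, k=7)
    p(base=4, k=6)
      p(base=4, k=5)
        p(base=4, k=4)
          p(base=4, k=3)
            p(base=4, k=2)
              p(base=4, k=1)
                p(base=4, k=0)
                -> return 1
              -> return 4
            -> return 16
          -> return 64
        -> return 256
      -> return 1024
    -> return 4096
  -> return 16384
-> return 65536

Final answer: 65536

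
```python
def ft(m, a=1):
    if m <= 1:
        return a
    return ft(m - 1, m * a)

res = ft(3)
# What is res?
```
Call trace:
ft(m=3, a=1)
  ft(m=2, a=3)
    ft(m=1, a=6)
    -> return 6
  -> return 6
-> return 6

Final answer: 6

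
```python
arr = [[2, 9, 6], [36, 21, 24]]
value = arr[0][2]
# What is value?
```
Trace:
  arr=[[2, 9, 6], [36, 21, 24]]
  arr=[[2, 9, 6], [36, 21, 24]], value=6

Final answer: 6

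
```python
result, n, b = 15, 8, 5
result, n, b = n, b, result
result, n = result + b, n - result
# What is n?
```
Trace:
  result=15, n=8, b=5
  result=8, n=5, b=15
  result=23, n=-3, b=15

Final answer: -3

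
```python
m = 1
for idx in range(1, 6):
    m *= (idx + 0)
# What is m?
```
Trace:
  m=1
  m=1, idx=1
  m=2, idx=2
  m=6, idx=3
  m=24, idx=4
  m=120, idx=5

Final answer: 120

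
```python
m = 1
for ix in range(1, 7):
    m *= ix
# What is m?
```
Trace:
  m=1
  m=1, ix=1
  m=2, ix=2
  m=6, ix=3
  m=24, ix=4
  m=120, ix=5
  m=720, ix=6

Final answer: 720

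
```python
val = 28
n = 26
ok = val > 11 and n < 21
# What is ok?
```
Trace:
  val=28
  val=28, n=26
  val=28, n=26, ok=False

Final answer: False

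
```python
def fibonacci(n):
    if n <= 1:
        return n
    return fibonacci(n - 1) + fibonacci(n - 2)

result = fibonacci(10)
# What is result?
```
Call trace (a repeated sub-call is expanded the first time; later identical calls just restate its return value):
fibonacci(n=10)
  fibonacci(n=9)
    fibonacci(n=8)
      fibonacci(n=7)
        fibonacci(n=6)
          fibonacci(n=5)
            fibonacci(n=4)
              fibonacci(n=3)
                fibonacci(n=2)
                  fibonacci(n=1)
                  -> return 1
                  fibonacci(n=0)
                  -> return 0
                -> return 1
                fibonacci(n=1)
                -> return 1
              -> return 2
              fibonacci(n=2) -> return 1  (same call as traced above)
            -> return 3
            fibonacci(n=3) -> return 2  (same call as traced above)
          -> return 5
          fibonacci(n=4) -> return 3  (same call as traced above)
        -> return 8
        fibonacci(n=5) -> return 5  (same call as traced above)
      -> return 13
      fibonacci(n=6) -> return 8  (same call as traced above)
    -> return 21
    fibonacci(n=7) -> return 13  (same call as traced above)
  -> return 34
  fibonacci(n=8) -> return 21  (same call as traced above)
-> return 55

Final answer: 55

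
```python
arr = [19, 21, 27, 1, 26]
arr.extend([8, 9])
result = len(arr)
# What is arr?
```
Trace:
  arr=[19, 21, 27, 1, 26]
  arr=[19, 21, 27, 1, 26, 8, 9]
  arr=[19, 21, 27, 1, 26, 8, 9], result=7

Final answer: [19, 21, 27, 1, 26, 8, 9]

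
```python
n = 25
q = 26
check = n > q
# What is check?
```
Trace:
  n=25
  n=25, q=26
  n=25, q=26, check=False

Final answer: False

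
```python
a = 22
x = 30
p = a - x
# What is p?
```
Trace:
  a=22
  a=22, x=30
  a=22, x=30, p=-8

Final answer: -8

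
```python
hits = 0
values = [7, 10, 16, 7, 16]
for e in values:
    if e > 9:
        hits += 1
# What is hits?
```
Trace:
  hits=0
  hits=0, e=7
  hits=1, e=10
  hits=2, e=16
  hits=2, e=7
  hits=3, e=16

Final answer: 3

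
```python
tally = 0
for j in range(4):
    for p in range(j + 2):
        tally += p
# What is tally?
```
Trace:
  tally=0
  tally=0, j=0, p=0
  tally=1, j=0, p=1
  tally=1, j=1, p=0
  tally=2, j=1, p=1
  tally=4, j=1, p=2
  tally=4, j=2, p=0
  tally=5, j=2, p=1
  tally=7, j=2, p=2
  tally=10, j=2, p=3
  tally=10, j=3, p=0
  tally=11, j=3, p=1
  tally=13, j=3, p=2
  tally=16, j=3, p=3
  tally=20, j=3, p=4

Final answer: 20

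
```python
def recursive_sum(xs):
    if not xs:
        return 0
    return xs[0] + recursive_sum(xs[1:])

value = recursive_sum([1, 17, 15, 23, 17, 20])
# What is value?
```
Call trace:
recursive_sum(xs=[1, 17, 15, 23, 17, 20])
  recursive_sum(xs=[17, 15, 23, 17, 20])
    recursive_sum(xs=[15, 23, 17, 20])
      recursive_sum(xs=[23, 17, 20])
        recursive_sum(xs=[17, 20])
          recursive_sum(xs=[20])
            recursive_sum(xs=[])
            -> return 0
          -> return 20
        -> return 37
      -> return 60
    -> return 75
  -> return 92
-> return 93

Final answer: 93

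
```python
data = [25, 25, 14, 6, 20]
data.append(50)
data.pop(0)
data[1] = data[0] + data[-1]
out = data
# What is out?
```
Trace:
  data=[25, 25, 14, 6, 20]
  data=[25, 25, 14, 6, 20, 50]
  data=[25, 14, 6, 20, 50]
  data=[25, 75, 6, 20, 50]
  data=[25, 75, 6, 20, 50], out=[25, 75, 6, 20, 50]

Final answer: [25, 75, 6, 20, 50]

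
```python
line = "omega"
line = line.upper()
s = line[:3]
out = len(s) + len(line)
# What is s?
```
Trace:
  line='omega'
  line='OMEGA'
  line='OMEGA', s='OME'
  line='OMEGA', s='OME', out=8

Final answer: 'OME'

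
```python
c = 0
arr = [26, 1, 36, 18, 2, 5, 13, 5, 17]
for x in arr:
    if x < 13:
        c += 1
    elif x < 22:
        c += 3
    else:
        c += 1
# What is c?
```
Trace:
  c=0
  c=1, x=26
  c=2, x=1
  c=3, x=36
  c=6, x=18
  c=7, x=2
  c=8, x=5
  c=11, x=13
  c=12, x=5
  c=15, x=17

Final answer: 15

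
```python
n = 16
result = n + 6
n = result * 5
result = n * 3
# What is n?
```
Trace:
  n=16
  n=16, result=22
  n=110, result=22
  n=110, result=330

Final answer: 110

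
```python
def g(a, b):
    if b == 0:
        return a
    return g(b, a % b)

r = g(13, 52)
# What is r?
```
Call trace:
g(a=13, b=52)
  g(a=52, b=13)
    g(a=13, b=0)
    -> return 13
  -> return 13
-> return 13

Final answer: 13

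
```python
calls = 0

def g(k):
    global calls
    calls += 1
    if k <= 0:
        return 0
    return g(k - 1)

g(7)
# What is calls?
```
Call trace:
g(k=7)
  g(k=6)
    g(k=5)
      g(k=4)
        g(k=3)
          g(k=2)
            g(k=1)
              g(k=0)
              -> return 0
            -> return 0
          -> return 0
        -> return 0
      -> return 0
    -> return 0
  -> return 0
-> return 0

calls is incremented once per call. g is entered once for each k = 7, 6, 5, 4, 3, 2, 1, 0 (the k <= 0 call returns without recursing), i.e. 7 + 1 calls.
calls = 8

Final answer: 8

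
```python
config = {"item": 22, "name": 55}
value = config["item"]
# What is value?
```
Trace:
  config={'item': 22, 'name': 55}
  config={'item': 22, 'name': 55}, value=22

Final answer: 22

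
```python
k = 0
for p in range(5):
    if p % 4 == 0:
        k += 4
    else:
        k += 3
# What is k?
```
Trace:
  k=0
  k=4, p=0
  k=7, p=1
  k=10, p=2
  k=13, p=3
  k=17, p=4

Final answer: 17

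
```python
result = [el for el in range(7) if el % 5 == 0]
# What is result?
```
Trace:
  el=0
  el=1
  el=2
  el=3
  el=4
  el=5
  el=6
  result=[0, 5]

Final answer: [0, 5]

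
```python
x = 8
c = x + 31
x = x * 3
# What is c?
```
Trace:
  x=8
  x=8, c=39
  x=24, c=39

Final answer: 39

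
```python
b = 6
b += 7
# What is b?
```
Trace:
  b=6
  b=13

Final answer: 13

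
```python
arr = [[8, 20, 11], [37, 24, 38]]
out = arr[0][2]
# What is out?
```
Trace:
  arr=[[8, 20, 11], [37, 24, 38]]
  arr=[[8, 20, 11], [37, 24, 38]], out=11

Final answer: 11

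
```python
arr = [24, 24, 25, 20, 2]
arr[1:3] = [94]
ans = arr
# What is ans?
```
Trace:
  arr=[24, 24, 25, 20, 2]
  arr=[24, 94, 20, 2]
  arr=[24, 94, 20, 2], ans=[24, 94, 20, 2]

Final answer: [24, 94, 20, 2]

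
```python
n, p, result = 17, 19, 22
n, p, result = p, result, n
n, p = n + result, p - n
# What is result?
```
Trace:
  n=17, p=19, result=22
  n=19, p=22, result=17
  n=36, p=3, result=17

Final answer: 17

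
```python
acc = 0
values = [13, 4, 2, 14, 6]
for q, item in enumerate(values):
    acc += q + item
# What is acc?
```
Trace:
  acc=0
  acc=13, q=0, item=13
  acc=18, q=1, item=4
  acc=22, q=2, item=2
  acc=39, q=3, item=14
  acc=49, q=4, item=6

Final answer: 49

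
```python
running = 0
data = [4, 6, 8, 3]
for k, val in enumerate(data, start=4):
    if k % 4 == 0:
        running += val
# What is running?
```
Trace:
  running=0
  running=4, k=4, val=4
  running=4, k=5, val=6
  running=4, k=6, val=8
  running=4, k=7, val=3

Final answer: 4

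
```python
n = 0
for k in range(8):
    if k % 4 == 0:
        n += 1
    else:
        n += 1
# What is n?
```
Trace:
  n=0
  n=1, k=0
  n=2, k=1
  n=3, k=2
  n=4, k=3
  n=5, k=4
  n=6, k=5
  n=7, k=6
  n=8, k=7

Final answer: 8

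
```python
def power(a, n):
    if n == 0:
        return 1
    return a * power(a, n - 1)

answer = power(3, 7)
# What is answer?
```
Call trace:
power(a=3, n=7)
  power(a=3, n=6)
    power(a=3, n=5)
      power(a=3, n=4)
        power(a=3, n=3)
          power(a=3, n=2)
            power(a=3, n=1)
              power(a=3, n=0)
              -> return 1
            -> return 3
          -> return 9
        -> return 27
      -> return 81
    -> return 243
  -> return 729
-> return 2187

Final answer: 2187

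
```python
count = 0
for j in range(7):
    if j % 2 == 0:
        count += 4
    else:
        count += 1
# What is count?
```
Trace:
  count=0
  count=4, j=0
  count=5, j=1
  count=9, j=2
  count=10, j=3
  count=14, j=4
  count=15, j=5
  count=19, j=6

Final answer: 19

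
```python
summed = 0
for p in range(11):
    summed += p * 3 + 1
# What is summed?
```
Trace:
  summed=0
  summed=1, p=0
  summed=5, p=1
  summed=12, p=2
  summed=22, p=3
  summed=35, p=4
  summed=51, p=5
  summed=70, p=6
  summed=92, p=7
  summed=117, p=8
  summed=145, p=9
  summed=176, p=10

Final answer: 176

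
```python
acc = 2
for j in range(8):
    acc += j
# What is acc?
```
Trace:
  acc=2
  acc=2, j=0
  acc=3, j=1
  acc=5, j=2
  acc=8, j=3
  acc=12, j=4
  acc=17, j=5
  acc=23, j=6
  acc=30, j=7

Final answer: 30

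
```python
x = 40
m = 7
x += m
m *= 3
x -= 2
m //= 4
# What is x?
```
Trace:
  x=40
  x=40, m=7
  x=47, m=7
  x=47, m=21
  x=45, m=21
  x=45, m=5

Final answer: 45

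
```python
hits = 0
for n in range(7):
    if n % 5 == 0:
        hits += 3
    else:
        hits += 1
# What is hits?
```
Trace:
  hits=0
  hits=3, n=0
  hits=4, n=1
  hits=5, n=2
  hits=6, n=3
  hits=7, n=4
  hits=10, n=5
  hits=11, n=6

Final answer: 11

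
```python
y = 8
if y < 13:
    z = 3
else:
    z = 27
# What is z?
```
Trace:
  y=8
  y=8, z=3

Final answer: 3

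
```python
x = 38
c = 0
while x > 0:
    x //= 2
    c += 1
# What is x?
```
Trace:
  x=38
  x=38, c=0
  x=19, c=1
  x=9, c=2
  x=4, c=3
  x=2, c=4
  x=1, c=5
  x=0, c=6

Final answer: 0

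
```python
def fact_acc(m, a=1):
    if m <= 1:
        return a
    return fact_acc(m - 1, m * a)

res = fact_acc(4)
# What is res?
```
Call trace:
fact_acc(m=4, a=1)
  fact_acc(m=3, a=4)
    fact_acc(m=2, a=12)
      fact_acc(m=1, a=24)
      -> return 24
    -> return 24
  -> return 24
-> return 24

Final answer: 24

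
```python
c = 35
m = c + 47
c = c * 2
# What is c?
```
Trace:
  c=35
  c=35, m=82
  c=70, m=82

Final answer: 70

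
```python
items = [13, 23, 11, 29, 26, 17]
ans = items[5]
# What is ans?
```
Trace:
  items=[13, 23, 11, 29, 26, 17]
  items=[13, 23, 11, 29, 26, 17], ans=17

Final answer: 17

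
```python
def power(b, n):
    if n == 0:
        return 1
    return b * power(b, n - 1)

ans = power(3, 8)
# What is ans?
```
Call trace:
power(b=3, n=8)
  power(b=3, n=7)
    power(b=3, n=6)
      power(b=3, n=5)
        power(b=3, n=4)
          power(b=3, n=3)
            power(b=3, n=2)
              power(b=3, n=1)
                power(b=3, n=0)
                -> return 1
              -> return 3
            -> return 9
          -> return 27
        -> return 81
      -> return 243
    -> return 729
  -> return 2187
-> return 6561

Final answer: 6561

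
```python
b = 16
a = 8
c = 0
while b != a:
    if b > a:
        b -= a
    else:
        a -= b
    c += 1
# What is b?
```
Trace:
  b=16
  b=16, a=8
  b=16, a=8, c=0
  b=8, a=8, c=1

Final answer: 8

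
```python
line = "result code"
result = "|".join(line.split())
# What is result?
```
Trace:
  line='result code'
  line='result code', result='result|code'

Final answer: 'result|code'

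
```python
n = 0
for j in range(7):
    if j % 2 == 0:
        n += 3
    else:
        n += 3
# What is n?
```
Trace:
  n=0
  n=3, j=0
  n=6, j=1
  n=9, j=2
  n=12, j=3
  n=15, j=4
  n=18, j=5
  n=21, j=6

Final answer: 21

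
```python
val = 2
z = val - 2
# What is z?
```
Trace:
  val=2
  val=2, z=0

Final answer: 0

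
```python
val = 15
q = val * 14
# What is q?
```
Trace:
  val=15
  val=15, q=210

Final answer: 210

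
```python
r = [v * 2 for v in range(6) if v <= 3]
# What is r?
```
Trace:
  v=0
  v=1
  v=2
  v=3
  v=4
  v=5
  r=[0, 2, 4, 6]

Final answer: [0, 2, 4, 6]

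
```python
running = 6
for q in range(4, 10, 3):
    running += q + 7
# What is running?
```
Trace:
  running=6
  running=17, q=4
  running=31, q=7

Final answer: 31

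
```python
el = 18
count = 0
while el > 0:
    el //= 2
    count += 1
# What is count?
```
Trace:
  el=18
  el=18, count=0
  el=9, count=1
  el=4, count=2
  el=2, count=3
  el=1, count=4
  el=0, count=5

Final answer: 5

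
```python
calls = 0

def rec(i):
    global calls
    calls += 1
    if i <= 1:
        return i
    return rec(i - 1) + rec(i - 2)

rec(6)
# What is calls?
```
Call trace (a repeated sub-call is expanded the first time; later identical calls just restate its return value):
rec(i=6)
  rec(i=5)
    rec(i=4)
      rec(i=3)
        rec(i=2)
          rec(i=1)
          -> return 1
          rec(i=0)
          -> return 0
        -> return 1
        rec(i=1)
        -> return 1
      -> return 2
      rec(i=2) -> return 1  (same call as traced above)
    -> return 3
    rec(i=3) -> return 2  (same call as traced above)
  -> return 5
  rec(i=4) -> return 3  (same call as traced above)
-> return 8

calls is incremented once per call, so count the calls in each subtree. Let C(i) = number of calls made by rec(i).
C(0) = C(1) = 1 (base case, no recursion); C(i) = 1 + C(i - 1) + C(i - 2) otherwise.
C(2) = 1 + C(1) + C(0) = 1 + 1 + 1 = 3
C(3) = 1 + C(2) + C(1) = 1 + 3 + 1 = 5
C(4) = 1 + C(3) + C(2) = 1 + 5 + 3 = 9
C(5) = 1 + C(4) + C(3) = 1 + 9 + 5 = 15
C(6) = 1 + C(5) + C(4) = 1 + 15 + 9 = 25
calls = C(6) = 25

Final answer: 25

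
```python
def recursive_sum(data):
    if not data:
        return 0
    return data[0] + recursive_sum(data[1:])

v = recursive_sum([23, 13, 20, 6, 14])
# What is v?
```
Call trace:
recursive_sum(data=[23, 13, 20, 6, 14])
  recursive_sum(data=[13, 20, 6, 14])
    recursive_sum(data=[20, 6, 14])
      recursive_sum(data=[6, 14])
        recursive_sum(data=[14])
          recursive_sum(data=[])
          -> return 0
        -> return 14
      -> return 20
    -> return 40
  -> return 53
-> return 76

Final answer: 76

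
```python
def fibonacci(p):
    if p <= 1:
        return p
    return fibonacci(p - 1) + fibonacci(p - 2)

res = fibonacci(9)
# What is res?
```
Call trace (a repeated sub-call is expanded the first time; later identical calls just restate its return value):
fibonacci(p=9)
  fibonacci(p=8)
    fibonacci(p=7)
      fibonacci(p=6)
        fibonacci(p=5)
          fibonacci(p=4)
            fibonacci(p=3)
              fibonacci(p=2)
                fibonacci(p=1)
                -> return 1
                fibonacci(p=0)
                -> return 0
              -> return 1
              fibonacci(p=1)
              -> return 1
            -> return 2
            fibonacci(p=2) -> return 1  (same call as traced above)
          -> return 3
          fibonacci(p=3) -> return 2  (same call as traced above)
        -> return 5
        fibonacci(p=4) -> return 3  (same call as traced above)
      -> return 8
      fibonacci(p=5) -> return 5  (same call as traced above)
    -> return 13
    fibonacci(p=6) -> return 8  (same call as traced above)
  -> return 21
  fibonacci(p=7) -> return 13  (same call as traced above)
-> return 34

Final answer: 34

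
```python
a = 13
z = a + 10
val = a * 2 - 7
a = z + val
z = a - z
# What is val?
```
Trace:
  a=13
  a=13, z=23
  a=13, z=23, val=19
  a=42, z=23, val=19
  a=42, z=19, val=19

Final answer: 19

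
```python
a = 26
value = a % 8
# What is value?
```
Trace:
  a=26
  a=26, value=2

Final answer: 2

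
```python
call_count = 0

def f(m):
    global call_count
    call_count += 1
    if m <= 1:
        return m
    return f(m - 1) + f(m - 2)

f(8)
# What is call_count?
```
Call trace (a repeated sub-call is expanded the first time; later identical calls just restate its return value):
f(m=8)
  f(m=7)
    f(m=6)
      f(m=5)
        f(m=4)
          f(m=3)
            f(m=2)
              f(m=1)
              -> return 1
              f(m=0)
              -> return 0
            -> return 1
            f(m=1)
            -> return 1
          -> return 2
          f(m=2) -> return 1  (same call as traced above)
        -> return 3
        f(m=3) -> return 2  (same call as traced above)
      -> return 5
      f(m=4) -> return 3  (same call as traced above)
    -> return 8
    f(m=5) -> return 5  (same call as traced above)
  -> return 13
  f(m=6) -> return 8  (same call as traced above)
-> return 21

call_count is incremented once per call, so count the calls in each subtree. Let C(m) = number of calls made by f(m).
C(0) = C(1) = 1 (base case, no recursion); C(m) = 1 + C(m - 1) + C(m - 2) otherwise.
C(2) = 1 + C(1) + C(0) = 1 + 1 + 1 = 3
C(3) = 1 + C(2) + C(1) = 1 + 3 + 1 = 5
C(4) = 1 + C(3) + C(2) = 1 + 5 + 3 = 9
C(5) = 1 + C(4) + C(3) = 1 + 9 + 5 = 15
C(6) = 1 + C(5) + C(4) = 1 + 15 + 9 = 25
C(7) = 1 + C(6) + C(5) = 1 + 25 + 15 = 41
C(8) = 1 + C(7) + C(6) = 1 + 41 + 25 = 67
call_count = C(8) = 67

Final answer: 67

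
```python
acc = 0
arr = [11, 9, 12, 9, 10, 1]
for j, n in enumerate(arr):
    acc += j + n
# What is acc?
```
Trace:
  acc=0
  acc=11, j=0, n=11
  acc=21, j=1, n=9
  acc=35, j=2, n=12
  acc=47, j=3, n=9
  acc=61, j=4, n=10
  acc=67, j=5, n=1

Final answer: 67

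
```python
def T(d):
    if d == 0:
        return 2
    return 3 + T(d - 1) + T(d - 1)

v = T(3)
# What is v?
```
Call trace (a repeated sub-call is expanded the first time; later identical calls just restate its return value):
T(d=3)
  T(d=2)
    T(d=1)
      T(d=0)
      -> return 2
      T(d=0)
      -> return 2
    -> return 7
    T(d=1) -> return 7  (same call as traced above)
  -> return 17
  T(d=2) -> return 17  (same call as traced above)
-> return 37

Final answer: 37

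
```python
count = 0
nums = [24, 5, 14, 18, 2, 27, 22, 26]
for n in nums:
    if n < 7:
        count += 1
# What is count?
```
Trace:
  count=0
  count=0, n=24
  count=1, n=5
  count=1, n=14
  count=1, n=18
  count=2, n=2
  count=2, n=27
  count=2, n=22
  count=2, n=26

Final answer: 2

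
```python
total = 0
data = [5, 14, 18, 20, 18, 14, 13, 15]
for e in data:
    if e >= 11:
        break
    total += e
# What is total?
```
Trace:
  total=0
  total=5, e=5
  total=5, e=14

Final answer: 5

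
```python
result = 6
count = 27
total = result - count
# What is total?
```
Trace:
  result=6
  result=6, count=27
  result=6, count=27, total=-21

Final answer: -21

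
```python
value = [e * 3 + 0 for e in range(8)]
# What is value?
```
Trace:
  e=0
  e=1
  e=2
  e=3
  e=4
  e=5
  e=6
  e=7
  value=[0, 3, 6, 9, 12, 15, 18, 21]

Final answer: [0, 3, 6, 9, 12, 15, 18, 21]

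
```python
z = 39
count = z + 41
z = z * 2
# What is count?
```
Trace:
  z=39
  z=39, count=80
  z=78, count=80

Final answer: 80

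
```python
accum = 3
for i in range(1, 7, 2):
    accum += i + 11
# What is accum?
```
Trace:
  accum=3
  accum=15, i=1
  accum=29, i=3
  accum=45, i=5

Final answer: 45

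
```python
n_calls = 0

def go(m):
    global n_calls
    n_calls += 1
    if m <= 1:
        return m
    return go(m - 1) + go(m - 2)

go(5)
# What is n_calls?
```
Call trace (a repeated sub-call is expanded the first time; later identical calls just restate its return value):
go(m=5)
  go(m=4)
    go(m=3)
      go(m=2)
        go(m=1)
        -> return 1
        go(m=0)
        -> return 0
      -> return 1
      go(m=1)
      -> return 1
    -> return 2
    go(m=2) -> return 1  (same call as traced above)
  -> return 3
  go(m=3) -> return 2  (same call as traced above)
-> return 5

n_calls is incremented once per call, so count the calls in each subtree. Let C(m) = number of calls made by go(m).
C(0) = C(1) = 1 (base case, no recursion); C(m) = 1 + C(m - 1) + C(m - 2) otherwise.
C(2) = 1 + C(1) + C(0) = 1 + 1 + 1 = 3
C(3) = 1 + C(2) + C(1) = 1 + 3 + 1 = 5
C(4) = 1 + C(3) + C(2) = 1 + 5 + 3 = 9
C(5) = 1 + C(4) + C(3) = 1 + 9 + 5 = 15
n_calls = C(5) = 15

Final answer: 15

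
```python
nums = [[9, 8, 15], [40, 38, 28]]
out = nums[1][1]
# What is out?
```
Trace:
  nums=[[9, 8, 15], [40, 38, 28]]
  nums=[[9, 8, 15], [40, 38, 28]], out=38

Final answer: 38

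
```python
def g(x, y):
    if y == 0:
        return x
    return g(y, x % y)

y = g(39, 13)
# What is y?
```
Call trace:
g(x=39, y=13)
  g(x=13, y=0)
  -> return 13
-> return 13

Final answer: 13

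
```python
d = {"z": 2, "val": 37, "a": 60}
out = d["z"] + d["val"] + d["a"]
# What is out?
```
Trace:
  d={'z': 2, 'val': 37, 'a': 60}
  d={'z': 2, 'val': 37, 'a': 60}, out=99

Final answer: 99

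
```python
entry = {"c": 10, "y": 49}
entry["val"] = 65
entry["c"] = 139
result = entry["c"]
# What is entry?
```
Trace:
  entry={'c': 10, 'y': 49}
  entry={'c': 10, 'y': 49, 'val': 65}
  entry={'c': 139, 'y': 49, 'val': 65}
  entry={'c': 139, 'y': 49, 'val': 65}, result=139

Final answer: {'c': 139, 'y': 49, 'val': 65}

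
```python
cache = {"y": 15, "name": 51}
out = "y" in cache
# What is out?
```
Trace:
  cache={'y': 15, 'name': 51}
  cache={'y': 15, 'name': 51}, out=True

Final answer: True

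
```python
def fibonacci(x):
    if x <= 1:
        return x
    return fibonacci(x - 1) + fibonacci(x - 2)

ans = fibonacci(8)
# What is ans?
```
Call trace (a repeated sub-call is expanded the first time; later identical calls just restate its return value):
fibonacci(x=8)
  fibonacci(x=7)
    fibonacci(x=6)
      fibonacci(x=5)
        fibonacci(x=4)
          fibonacci(x=3)
            fibonacci(x=2)
              fibonacci(x=1)
              -> return 1
              fibonacci(x=0)
              -> return 0
            -> return 1
            fibonacci(x=1)
            -> return 1
          -> return 2
          fibonacci(x=2) -> return 1  (same call as traced above)
        -> return 3
        fibonacci(x=3) -> return 2  (same call as traced above)
      -> return 5
      fibonacci(x=4) -> return 3  (same call as traced above)
    -> return 8
    fibonacci(x=5) -> return 5  (same call as traced above)
  -> return 13
  fibonacci(x=6) -> return 8  (same call as traced above)
-> return 21

Final answer: 21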